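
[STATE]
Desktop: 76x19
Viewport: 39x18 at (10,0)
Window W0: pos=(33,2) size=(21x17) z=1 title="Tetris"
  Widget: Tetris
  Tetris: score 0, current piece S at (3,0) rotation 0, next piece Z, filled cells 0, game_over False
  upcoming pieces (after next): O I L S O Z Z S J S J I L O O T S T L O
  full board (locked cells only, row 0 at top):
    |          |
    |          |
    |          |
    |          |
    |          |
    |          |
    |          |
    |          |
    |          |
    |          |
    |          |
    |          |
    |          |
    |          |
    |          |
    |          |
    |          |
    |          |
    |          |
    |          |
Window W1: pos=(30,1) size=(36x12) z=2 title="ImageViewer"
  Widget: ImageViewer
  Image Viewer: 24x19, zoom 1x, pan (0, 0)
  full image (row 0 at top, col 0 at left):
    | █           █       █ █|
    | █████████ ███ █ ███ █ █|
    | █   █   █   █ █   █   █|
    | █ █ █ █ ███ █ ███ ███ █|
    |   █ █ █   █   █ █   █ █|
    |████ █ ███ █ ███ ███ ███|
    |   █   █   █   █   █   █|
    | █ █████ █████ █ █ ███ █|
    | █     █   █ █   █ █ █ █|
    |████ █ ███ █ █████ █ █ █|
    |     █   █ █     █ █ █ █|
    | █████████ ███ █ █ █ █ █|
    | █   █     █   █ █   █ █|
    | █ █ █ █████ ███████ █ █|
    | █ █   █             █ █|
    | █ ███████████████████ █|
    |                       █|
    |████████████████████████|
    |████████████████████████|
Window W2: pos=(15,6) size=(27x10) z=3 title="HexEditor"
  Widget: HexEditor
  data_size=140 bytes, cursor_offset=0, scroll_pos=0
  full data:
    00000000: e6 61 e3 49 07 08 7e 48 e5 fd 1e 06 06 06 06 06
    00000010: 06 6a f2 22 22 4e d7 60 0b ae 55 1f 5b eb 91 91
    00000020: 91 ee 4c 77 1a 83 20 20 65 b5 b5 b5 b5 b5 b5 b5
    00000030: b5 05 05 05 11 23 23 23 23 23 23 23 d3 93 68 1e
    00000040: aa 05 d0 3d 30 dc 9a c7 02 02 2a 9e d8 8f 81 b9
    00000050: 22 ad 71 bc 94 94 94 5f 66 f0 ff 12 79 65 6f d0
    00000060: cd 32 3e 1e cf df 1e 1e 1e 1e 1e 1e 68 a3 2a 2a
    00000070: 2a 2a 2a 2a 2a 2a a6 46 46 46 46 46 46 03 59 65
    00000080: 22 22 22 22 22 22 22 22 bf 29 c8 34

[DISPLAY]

                                       
                    ┏━━━━━━━━━━━━━━━━━━
                    ┃ ImageViewer      
                    ┠──────────────────
                    ┃ █           █    
                    ┃ █████████ ███ █ █
     ┏━━━━━━━━━━━━━━━━━━━━━━━━━┓  █ █  
     ┃ HexEditor               ┃█ █ ███
     ┠─────────────────────────┨█   █ █
     ┃00000000  E6 61 e3 49 07 ┃█ ███ █
     ┃00000010  06 6a f2 22 22 ┃█   █  
     ┃00000020  91 ee 4c 77 1a ┃███ █ █
     ┃00000030  b5 05 05 05 11 ┃━━━━━━━
     ┃00000040  aa 05 d0 3d 30 ┃  │    
     ┃00000050  22 ad 71 bc 94 ┃  │    
     ┗━━━━━━━━━━━━━━━━━━━━━━━━━┛  │    
                       ┃          │    
                       ┃          │    


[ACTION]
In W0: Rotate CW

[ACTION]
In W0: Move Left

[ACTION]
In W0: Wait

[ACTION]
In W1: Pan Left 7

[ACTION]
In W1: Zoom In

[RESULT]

                                       
                    ┏━━━━━━━━━━━━━━━━━━
                    ┃ ImageViewer      
                    ┠──────────────────
                    ┃  ██              
                    ┃  ██              
     ┏━━━━━━━━━━━━━━━━━━━━━━━━━┓███████
     ┃ HexEditor               ┃███████
     ┠─────────────────────────┨█      
     ┃00000000  E6 61 e3 49 07 ┃█      
     ┃00000010  06 6a f2 22 22 ┃█  ██  
     ┃00000020  91 ee 4c 77 1a ┃█  ██  
     ┃00000030  b5 05 05 05 11 ┃━━━━━━━
     ┃00000040  aa 05 d0 3d 30 ┃  │    
     ┃00000050  22 ad 71 bc 94 ┃  │    
     ┗━━━━━━━━━━━━━━━━━━━━━━━━━┛  │    
                       ┃          │    
                       ┃          │    


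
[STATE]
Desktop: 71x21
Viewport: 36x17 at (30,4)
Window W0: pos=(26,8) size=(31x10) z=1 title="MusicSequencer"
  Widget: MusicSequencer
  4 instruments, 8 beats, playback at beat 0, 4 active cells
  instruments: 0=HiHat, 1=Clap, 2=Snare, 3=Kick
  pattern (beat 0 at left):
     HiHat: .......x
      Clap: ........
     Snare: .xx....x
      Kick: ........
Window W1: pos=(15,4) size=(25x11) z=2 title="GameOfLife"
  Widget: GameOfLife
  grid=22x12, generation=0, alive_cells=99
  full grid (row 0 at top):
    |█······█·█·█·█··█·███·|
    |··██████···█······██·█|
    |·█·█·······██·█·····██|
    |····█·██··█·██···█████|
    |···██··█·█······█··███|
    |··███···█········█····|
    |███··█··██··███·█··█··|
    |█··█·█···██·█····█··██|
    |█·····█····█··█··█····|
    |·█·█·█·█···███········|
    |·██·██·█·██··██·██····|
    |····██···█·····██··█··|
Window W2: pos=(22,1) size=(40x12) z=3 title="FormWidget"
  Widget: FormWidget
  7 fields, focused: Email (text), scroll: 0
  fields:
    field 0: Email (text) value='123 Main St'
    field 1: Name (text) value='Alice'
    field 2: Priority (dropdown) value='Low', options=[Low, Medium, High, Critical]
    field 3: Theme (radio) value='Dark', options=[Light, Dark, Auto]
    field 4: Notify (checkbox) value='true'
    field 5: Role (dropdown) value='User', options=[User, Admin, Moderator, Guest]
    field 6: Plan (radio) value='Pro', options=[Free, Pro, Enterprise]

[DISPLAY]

:      [123 Main St           ]┃    
       [Alice                 ]┃    
ity:   [Low                  ▼]┃    
:      ( ) Light  (●) Dark  ( )┃    
y:     [x]                     ┃    
       [User                 ▼]┃    
       ( ) Free  (●) Pro  ( ) E┃    
                               ┃    
━━━━━━━━━━━━━━━━━━━━━━━━━━━━━━━┛    
█··█···· ┃·               ┃         
━━━━━━━━━┛█               ┃         
ick········               ┃         
                          ┃         
━━━━━━━━━━━━━━━━━━━━━━━━━━┛         
                                    
                                    
                                    


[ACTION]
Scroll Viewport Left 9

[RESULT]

━┃> Email:      [123 Main St        
O┃  Name:       [Alice              
─┃  Priority:   [Low                
0┃  Theme:      ( ) Light  (●) Dark 
·┃  Notify:     [x]                 
·┃  Role:       [User               
·┃  Plan:       ( ) Free  (●) Pro  (
█┃                                  
█┗━━━━━━━━━━━━━━━━━━━━━━━━━━━━━━━━━━
·█····█··█··█···· ┃·               ┃
━━━━━━━━━━━━━━━━━━┛█               ┃
     ┃  Kick········               ┃
     ┃                             ┃
     ┗━━━━━━━━━━━━━━━━━━━━━━━━━━━━━┛
                                    
                                    
                                    


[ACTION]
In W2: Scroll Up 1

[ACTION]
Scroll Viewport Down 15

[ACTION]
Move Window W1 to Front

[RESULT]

━━━━━━━━━━━━━━━━━━┓3 Main St        
OfLife            ┃ice              
──────────────────┨w                
0                 ┃ Light  (●) Dark 
·██··█·██···█████ ┃                 
··█·█······█··███ ┃er               
···█········█···· ┃ Free  (●) Pro  (
█··██··███·█··█·· ┃                 
█···██·█····█··██ ┃━━━━━━━━━━━━━━━━━
·█····█··█··█···· ┃·               ┃
━━━━━━━━━━━━━━━━━━┛█               ┃
     ┃  Kick········               ┃
     ┃                             ┃
     ┗━━━━━━━━━━━━━━━━━━━━━━━━━━━━━┛
                                    
                                    
                                    


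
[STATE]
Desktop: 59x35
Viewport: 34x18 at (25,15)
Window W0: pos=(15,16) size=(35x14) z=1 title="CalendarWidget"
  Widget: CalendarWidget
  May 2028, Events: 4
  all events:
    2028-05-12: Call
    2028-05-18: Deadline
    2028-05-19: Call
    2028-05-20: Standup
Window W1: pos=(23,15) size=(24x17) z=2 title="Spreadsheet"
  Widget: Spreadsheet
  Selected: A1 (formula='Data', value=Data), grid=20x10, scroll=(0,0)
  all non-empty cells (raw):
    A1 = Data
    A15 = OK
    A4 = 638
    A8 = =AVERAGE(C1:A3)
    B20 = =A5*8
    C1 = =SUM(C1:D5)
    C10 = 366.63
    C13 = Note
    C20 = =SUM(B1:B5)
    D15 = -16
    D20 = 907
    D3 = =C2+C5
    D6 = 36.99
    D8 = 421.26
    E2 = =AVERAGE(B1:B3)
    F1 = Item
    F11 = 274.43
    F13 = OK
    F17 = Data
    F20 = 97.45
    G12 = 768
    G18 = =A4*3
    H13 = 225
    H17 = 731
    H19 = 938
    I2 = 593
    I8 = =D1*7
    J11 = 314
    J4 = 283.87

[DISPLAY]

━━━━━━━━━━━━━━━━━━━━━┓            
Spreadsheet          ┃━━┓         
─────────────────────┨  ┃         
1: Data              ┃──┨         
      A       B      ┃  ┃         
---------------------┃  ┃         
 1 [Data]         0#C┃  ┃         
 2        0       0  ┃  ┃         
 3        0       0  ┃  ┃         
 4      638       0  ┃  ┃         
 5        0       0  ┃  ┃         
 6        0       0  ┃  ┃         
 7        0       0  ┃  ┃         
 8 #CIRC!         0  ┃  ┃         
 9        0       0  ┃━━┛         
10        0       0  ┃            
━━━━━━━━━━━━━━━━━━━━━┛            
                                  


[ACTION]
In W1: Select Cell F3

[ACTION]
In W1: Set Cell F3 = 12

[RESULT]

━━━━━━━━━━━━━━━━━━━━━┓            
Spreadsheet          ┃━━┓         
─────────────────────┨  ┃         
3: 12                ┃──┨         
      A       B      ┃  ┃         
---------------------┃  ┃         
 1 Data           0#C┃  ┃         
 2        0       0  ┃  ┃         
 3        0       0  ┃  ┃         
 4      638       0  ┃  ┃         
 5        0       0  ┃  ┃         
 6        0       0  ┃  ┃         
 7        0       0  ┃  ┃         
 8 #CIRC!         0  ┃  ┃         
 9        0       0  ┃━━┛         
10        0       0  ┃            
━━━━━━━━━━━━━━━━━━━━━┛            
                                  


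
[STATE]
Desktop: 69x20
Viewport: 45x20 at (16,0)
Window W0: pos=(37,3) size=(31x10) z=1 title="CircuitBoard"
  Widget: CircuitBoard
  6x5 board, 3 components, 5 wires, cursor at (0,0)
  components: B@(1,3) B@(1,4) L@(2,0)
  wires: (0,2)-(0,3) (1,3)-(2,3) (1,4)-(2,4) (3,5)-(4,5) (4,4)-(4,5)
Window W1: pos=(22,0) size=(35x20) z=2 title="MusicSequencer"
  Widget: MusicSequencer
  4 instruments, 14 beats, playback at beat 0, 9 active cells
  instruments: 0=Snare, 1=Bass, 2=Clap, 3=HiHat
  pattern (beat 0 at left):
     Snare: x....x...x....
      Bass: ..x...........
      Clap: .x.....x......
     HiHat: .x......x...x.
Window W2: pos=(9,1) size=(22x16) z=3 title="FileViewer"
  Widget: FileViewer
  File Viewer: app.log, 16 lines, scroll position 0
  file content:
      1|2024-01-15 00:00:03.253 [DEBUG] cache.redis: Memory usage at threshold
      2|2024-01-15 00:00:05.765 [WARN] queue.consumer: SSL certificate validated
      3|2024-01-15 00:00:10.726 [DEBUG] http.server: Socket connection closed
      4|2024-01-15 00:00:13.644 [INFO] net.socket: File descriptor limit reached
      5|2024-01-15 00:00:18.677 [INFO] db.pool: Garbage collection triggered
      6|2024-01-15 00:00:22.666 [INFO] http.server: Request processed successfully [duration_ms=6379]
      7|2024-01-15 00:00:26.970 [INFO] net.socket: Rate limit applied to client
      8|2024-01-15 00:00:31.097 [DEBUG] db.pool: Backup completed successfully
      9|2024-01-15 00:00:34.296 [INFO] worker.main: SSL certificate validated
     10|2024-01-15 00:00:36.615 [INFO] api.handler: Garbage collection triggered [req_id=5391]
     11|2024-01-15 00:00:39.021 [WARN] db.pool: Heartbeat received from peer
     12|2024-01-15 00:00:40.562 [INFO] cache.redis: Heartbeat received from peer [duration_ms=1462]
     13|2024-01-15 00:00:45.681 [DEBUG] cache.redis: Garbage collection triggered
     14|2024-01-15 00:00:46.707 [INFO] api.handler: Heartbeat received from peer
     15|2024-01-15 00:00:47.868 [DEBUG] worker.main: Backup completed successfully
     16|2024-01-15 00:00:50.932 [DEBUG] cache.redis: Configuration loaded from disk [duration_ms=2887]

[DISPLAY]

      ┏━━━━━━━━━━━━━━━━━━━━━━━━━━━━━━━━━┓    
━━━━━━━━━━━━━━┓quencer                  ┃    
iewer         ┃─────────────────────────┨    
──────────────┨234567890123             ┃━━━━
1-15 00:00:03▲┃···█···█····             ┃    
1-15 00:00:05█┃█···········             ┃────
1-15 00:00:10░┃·····█······             ┃    
1-15 00:00:13░┃······█···█·             ┃    
1-15 00:00:18░┃                         ┃    
1-15 00:00:22░┃                         ┃ B  
1-15 00:00:26░┃                         ┃ │  
1-15 00:00:31░┃                         ┃ ·  
1-15 00:00:34░┃                         ┃━━━━
1-15 00:00:36░┃                         ┃    
1-15 00:00:39░┃                         ┃    
1-15 00:00:40▼┃                         ┃    
━━━━━━━━━━━━━━┛                         ┃    
      ┃                                 ┃    
      ┃                                 ┃    
      ┗━━━━━━━━━━━━━━━━━━━━━━━━━━━━━━━━━┛    


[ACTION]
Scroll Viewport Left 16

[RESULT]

                      ┏━━━━━━━━━━━━━━━━━━━━━━
         ┏━━━━━━━━━━━━━━━━━━━━┓quencer       
         ┃ FileViewer         ┃──────────────
         ┠────────────────────┨234567890123  
         ┃2024-01-15 00:00:03▲┃···█···█····  
         ┃2024-01-15 00:00:05█┃█···········  
         ┃2024-01-15 00:00:10░┃·····█······  
         ┃2024-01-15 00:00:13░┃······█···█·  
         ┃2024-01-15 00:00:18░┃              
         ┃2024-01-15 00:00:22░┃              
         ┃2024-01-15 00:00:26░┃              
         ┃2024-01-15 00:00:31░┃              
         ┃2024-01-15 00:00:34░┃              
         ┃2024-01-15 00:00:36░┃              
         ┃2024-01-15 00:00:39░┃              
         ┃2024-01-15 00:00:40▼┃              
         ┗━━━━━━━━━━━━━━━━━━━━┛              
                      ┃                      
                      ┃                      
                      ┗━━━━━━━━━━━━━━━━━━━━━━


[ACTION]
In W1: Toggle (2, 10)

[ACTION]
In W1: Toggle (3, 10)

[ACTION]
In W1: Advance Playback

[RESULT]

                      ┏━━━━━━━━━━━━━━━━━━━━━━
         ┏━━━━━━━━━━━━━━━━━━━━┓quencer       
         ┃ FileViewer         ┃──────────────
         ┠────────────────────┨234567890123  
         ┃2024-01-15 00:00:03▲┃···█···█····  
         ┃2024-01-15 00:00:05█┃█···········  
         ┃2024-01-15 00:00:10░┃·····█··█···  
         ┃2024-01-15 00:00:13░┃······█·█·█·  
         ┃2024-01-15 00:00:18░┃              
         ┃2024-01-15 00:00:22░┃              
         ┃2024-01-15 00:00:26░┃              
         ┃2024-01-15 00:00:31░┃              
         ┃2024-01-15 00:00:34░┃              
         ┃2024-01-15 00:00:36░┃              
         ┃2024-01-15 00:00:39░┃              
         ┃2024-01-15 00:00:40▼┃              
         ┗━━━━━━━━━━━━━━━━━━━━┛              
                      ┃                      
                      ┃                      
                      ┗━━━━━━━━━━━━━━━━━━━━━━


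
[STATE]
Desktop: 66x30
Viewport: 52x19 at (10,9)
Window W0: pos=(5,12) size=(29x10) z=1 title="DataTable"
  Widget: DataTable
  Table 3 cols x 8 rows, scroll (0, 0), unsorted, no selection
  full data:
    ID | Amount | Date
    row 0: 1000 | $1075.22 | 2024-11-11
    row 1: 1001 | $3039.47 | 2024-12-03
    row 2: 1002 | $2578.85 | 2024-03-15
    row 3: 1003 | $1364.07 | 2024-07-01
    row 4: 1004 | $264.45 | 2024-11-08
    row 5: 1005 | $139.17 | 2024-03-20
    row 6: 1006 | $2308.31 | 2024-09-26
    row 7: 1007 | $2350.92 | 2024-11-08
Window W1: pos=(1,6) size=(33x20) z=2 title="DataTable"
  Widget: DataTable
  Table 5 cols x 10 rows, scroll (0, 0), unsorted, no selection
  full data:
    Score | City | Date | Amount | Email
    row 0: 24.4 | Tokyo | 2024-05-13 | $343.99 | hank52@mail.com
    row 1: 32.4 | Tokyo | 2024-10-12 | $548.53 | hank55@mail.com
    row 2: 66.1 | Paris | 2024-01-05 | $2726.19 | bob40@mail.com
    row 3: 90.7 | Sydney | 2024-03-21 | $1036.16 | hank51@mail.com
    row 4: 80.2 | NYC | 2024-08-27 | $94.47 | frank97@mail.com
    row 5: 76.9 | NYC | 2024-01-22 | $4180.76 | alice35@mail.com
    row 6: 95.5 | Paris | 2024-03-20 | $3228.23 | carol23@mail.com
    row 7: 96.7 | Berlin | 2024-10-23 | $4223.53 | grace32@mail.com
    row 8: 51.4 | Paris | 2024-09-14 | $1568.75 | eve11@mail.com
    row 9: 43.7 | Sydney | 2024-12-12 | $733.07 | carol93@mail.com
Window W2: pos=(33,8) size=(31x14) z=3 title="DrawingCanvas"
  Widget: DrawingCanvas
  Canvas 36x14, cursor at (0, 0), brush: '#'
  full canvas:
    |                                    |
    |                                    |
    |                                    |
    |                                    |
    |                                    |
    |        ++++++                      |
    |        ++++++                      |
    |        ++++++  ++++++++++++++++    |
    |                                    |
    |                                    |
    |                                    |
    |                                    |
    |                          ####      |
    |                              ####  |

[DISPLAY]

ty  │Date      │Amount ┃ DrawingCanvas              
────┼──────────┼───────┠────────────────────────────
kyo │2024-05-13│$343.99┃+                           
kyo │2024-10-12│$548.53┃                            
ris │2024-01-05│$2726.1┃                            
dney│2024-03-21│$1036.1┃                            
C   │2024-08-27│$94.47 ┃                            
C   │2024-01-22│$4180.7┃        ++++++              
ris │2024-03-20│$3228.2┃        ++++++              
rlin│2024-10-23│$4223.5┃        ++++++  ++++++++++++
ris │2024-09-14│$1568.7┃                            
dney│2024-12-12│$733.07┃                            
                       ┗━━━━━━━━━━━━━━━━━━━━━━━━━━━━
                       ┃                            
                       ┃                            
                       ┃                            
━━━━━━━━━━━━━━━━━━━━━━━┛                            
                                                    
                                                    


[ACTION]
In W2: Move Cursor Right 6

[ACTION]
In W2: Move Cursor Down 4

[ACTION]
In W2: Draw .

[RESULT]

ty  │Date      │Amount ┃ DrawingCanvas              
────┼──────────┼───────┠────────────────────────────
kyo │2024-05-13│$343.99┃                            
kyo │2024-10-12│$548.53┃                            
ris │2024-01-05│$2726.1┃                            
dney│2024-03-21│$1036.1┃                            
C   │2024-08-27│$94.47 ┃      .                     
C   │2024-01-22│$4180.7┃        ++++++              
ris │2024-03-20│$3228.2┃        ++++++              
rlin│2024-10-23│$4223.5┃        ++++++  ++++++++++++
ris │2024-09-14│$1568.7┃                            
dney│2024-12-12│$733.07┃                            
                       ┗━━━━━━━━━━━━━━━━━━━━━━━━━━━━
                       ┃                            
                       ┃                            
                       ┃                            
━━━━━━━━━━━━━━━━━━━━━━━┛                            
                                                    
                                                    


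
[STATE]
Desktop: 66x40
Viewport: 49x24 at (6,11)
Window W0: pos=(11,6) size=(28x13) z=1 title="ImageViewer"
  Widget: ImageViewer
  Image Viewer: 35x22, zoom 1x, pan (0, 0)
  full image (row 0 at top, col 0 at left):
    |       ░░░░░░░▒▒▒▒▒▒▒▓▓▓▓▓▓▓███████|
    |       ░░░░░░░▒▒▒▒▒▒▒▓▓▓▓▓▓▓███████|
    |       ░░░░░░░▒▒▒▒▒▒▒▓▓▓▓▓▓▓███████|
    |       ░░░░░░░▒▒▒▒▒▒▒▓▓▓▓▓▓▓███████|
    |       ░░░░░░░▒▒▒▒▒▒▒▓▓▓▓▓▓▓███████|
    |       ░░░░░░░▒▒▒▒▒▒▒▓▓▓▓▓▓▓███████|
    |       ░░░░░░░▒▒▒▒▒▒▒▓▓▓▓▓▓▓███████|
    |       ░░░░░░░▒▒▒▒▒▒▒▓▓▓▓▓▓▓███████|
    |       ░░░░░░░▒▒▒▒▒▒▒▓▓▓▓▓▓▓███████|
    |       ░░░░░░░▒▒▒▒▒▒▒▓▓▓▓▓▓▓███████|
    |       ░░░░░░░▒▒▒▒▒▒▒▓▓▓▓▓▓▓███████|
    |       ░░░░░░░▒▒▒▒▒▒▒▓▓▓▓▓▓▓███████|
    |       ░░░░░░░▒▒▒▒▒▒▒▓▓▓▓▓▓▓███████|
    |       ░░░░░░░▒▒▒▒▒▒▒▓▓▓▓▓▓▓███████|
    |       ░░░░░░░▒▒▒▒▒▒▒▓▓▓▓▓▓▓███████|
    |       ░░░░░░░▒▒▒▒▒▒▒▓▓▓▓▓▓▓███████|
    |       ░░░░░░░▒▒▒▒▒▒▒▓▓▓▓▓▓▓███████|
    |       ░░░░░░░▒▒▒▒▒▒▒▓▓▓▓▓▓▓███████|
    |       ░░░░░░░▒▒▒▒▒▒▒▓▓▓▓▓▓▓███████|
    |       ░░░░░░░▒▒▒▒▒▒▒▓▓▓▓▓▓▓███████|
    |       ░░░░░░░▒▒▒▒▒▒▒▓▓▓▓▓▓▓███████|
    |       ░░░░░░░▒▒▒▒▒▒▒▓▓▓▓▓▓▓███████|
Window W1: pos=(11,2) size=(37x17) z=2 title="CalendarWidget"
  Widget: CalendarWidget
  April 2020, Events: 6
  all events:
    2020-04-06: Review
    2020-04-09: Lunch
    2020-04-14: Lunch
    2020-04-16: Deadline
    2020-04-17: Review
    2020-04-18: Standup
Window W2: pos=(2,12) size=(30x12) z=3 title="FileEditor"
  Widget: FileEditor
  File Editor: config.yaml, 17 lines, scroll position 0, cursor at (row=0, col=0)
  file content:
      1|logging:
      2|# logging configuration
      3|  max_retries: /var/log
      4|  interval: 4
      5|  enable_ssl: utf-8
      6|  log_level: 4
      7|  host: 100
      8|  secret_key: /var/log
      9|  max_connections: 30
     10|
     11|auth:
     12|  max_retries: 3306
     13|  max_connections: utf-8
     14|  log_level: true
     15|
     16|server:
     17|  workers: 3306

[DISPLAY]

     ┃27 28 29 30                        ┃       
━━━━━━━━━━━━━━━━━━━━━━━━━┓               ┃       
leEditor                 ┃               ┃       
─────────────────────────┨               ┃       
ging:                   ▲┃               ┃       
ogging configuration    █┃               ┃       
ax_retries: /var/log    ░┃               ┃       
nterval: 4              ░┃━━━━━━━━━━━━━━━┛       
nable_ssl: utf-8        ░┃                       
og_level: 4             ░┃                       
ost: 100                ░┃                       
ecret_key: /var/log     ▼┃                       
━━━━━━━━━━━━━━━━━━━━━━━━━┛                       
                                                 
                                                 
                                                 
                                                 
                                                 
                                                 
                                                 
                                                 
                                                 
                                                 
                                                 


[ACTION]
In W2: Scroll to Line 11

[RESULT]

     ┃27 28 29 30                        ┃       
━━━━━━━━━━━━━━━━━━━━━━━━━┓               ┃       
leEditor                 ┃               ┃       
─────────────────────────┨               ┃       
                        ▲┃               ┃       
h:                      ░┃               ┃       
ax_retries: 3306        ░┃               ┃       
ax_connections: utf-8   ░┃━━━━━━━━━━━━━━━┛       
og_level: true          ░┃                       
                        ░┃                       
ver:                    █┃                       
orkers: 3306            ▼┃                       
━━━━━━━━━━━━━━━━━━━━━━━━━┛                       
                                                 
                                                 
                                                 
                                                 
                                                 
                                                 
                                                 
                                                 
                                                 
                                                 
                                                 


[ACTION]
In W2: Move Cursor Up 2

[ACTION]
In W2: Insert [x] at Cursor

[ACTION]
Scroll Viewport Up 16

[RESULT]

                                                 
                                                 
     ┏━━━━━━━━━━━━━━━━━━━━━━━━━━━━━━━━━━━┓       
     ┃ CalendarWidget                    ┃       
     ┠───────────────────────────────────┨       
     ┃             April 2020            ┃       
     ┃Mo Tu We Th Fr Sa Su               ┃       
     ┃       1  2  3  4  5               ┃       
     ┃ 6*  7  8  9* 10 11 12             ┃       
     ┃13 14* 15 16* 17* 18* 19           ┃       
     ┃20 21 22 23 24 25 26               ┃       
     ┃27 28 29 30                        ┃       
━━━━━━━━━━━━━━━━━━━━━━━━━┓               ┃       
leEditor                 ┃               ┃       
─────────────────────────┨               ┃       
                        ▲┃               ┃       
h:                      ░┃               ┃       
ax_retries: 3306        ░┃               ┃       
ax_connections: utf-8   ░┃━━━━━━━━━━━━━━━┛       
og_level: true          ░┃                       
                        ░┃                       
ver:                    █┃                       
orkers: 3306            ▼┃                       
━━━━━━━━━━━━━━━━━━━━━━━━━┛                       


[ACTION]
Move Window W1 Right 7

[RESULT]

                                                 
                                                 
            ┏━━━━━━━━━━━━━━━━━━━━━━━━━━━━━━━━━━━┓
            ┃ CalendarWidget                    ┃
            ┠───────────────────────────────────┨
            ┃             April 2020            ┃
     ┏━━━━━━┃Mo Tu We Th Fr Sa Su               ┃
     ┃ Image┃       1  2  3  4  5               ┃
     ┠──────┃ 6*  7  8  9* 10 11 12             ┃
     ┃      ┃13 14* 15 16* 17* 18* 19           ┃
     ┃      ┃20 21 22 23 24 25 26               ┃
     ┃      ┃27 28 29 30                        ┃
━━━━━━━━━━━━━━━━━━━━━━━━━┓                      ┃
leEditor                 ┃                      ┃
─────────────────────────┨                      ┃
                        ▲┃                      ┃
h:                      ░┃                      ┃
ax_retries: 3306        ░┃                      ┃
ax_connections: utf-8   ░┃━━━━━━━━━━━━━━━━━━━━━━┛
og_level: true          ░┃                       
                        ░┃                       
ver:                    █┃                       
orkers: 3306            ▼┃                       
━━━━━━━━━━━━━━━━━━━━━━━━━┛                       


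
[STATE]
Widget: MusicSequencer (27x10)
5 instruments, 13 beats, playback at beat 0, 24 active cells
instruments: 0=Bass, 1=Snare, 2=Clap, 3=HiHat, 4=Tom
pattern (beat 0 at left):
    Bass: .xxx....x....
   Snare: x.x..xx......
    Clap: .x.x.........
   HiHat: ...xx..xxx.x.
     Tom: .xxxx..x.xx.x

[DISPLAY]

      ▼123456789012        
  Bass·███····█····        
 Snare█·█··██······        
  Clap·█·█·········        
 HiHat···██··███·█·        
   Tom·████··█·██·█        
                           
                           
                           
                           


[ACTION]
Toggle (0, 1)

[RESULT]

      ▼123456789012        
  Bass··██····█····        
 Snare█·█··██······        
  Clap·█·█·········        
 HiHat···██··███·█·        
   Tom·████··█·██·█        
                           
                           
                           
                           


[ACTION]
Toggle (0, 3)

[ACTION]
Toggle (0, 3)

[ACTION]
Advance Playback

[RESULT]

      0▼23456789012        
  Bass··██····█····        
 Snare█·█··██······        
  Clap·█·█·········        
 HiHat···██··███·█·        
   Tom·████··█·██·█        
                           
                           
                           
                           


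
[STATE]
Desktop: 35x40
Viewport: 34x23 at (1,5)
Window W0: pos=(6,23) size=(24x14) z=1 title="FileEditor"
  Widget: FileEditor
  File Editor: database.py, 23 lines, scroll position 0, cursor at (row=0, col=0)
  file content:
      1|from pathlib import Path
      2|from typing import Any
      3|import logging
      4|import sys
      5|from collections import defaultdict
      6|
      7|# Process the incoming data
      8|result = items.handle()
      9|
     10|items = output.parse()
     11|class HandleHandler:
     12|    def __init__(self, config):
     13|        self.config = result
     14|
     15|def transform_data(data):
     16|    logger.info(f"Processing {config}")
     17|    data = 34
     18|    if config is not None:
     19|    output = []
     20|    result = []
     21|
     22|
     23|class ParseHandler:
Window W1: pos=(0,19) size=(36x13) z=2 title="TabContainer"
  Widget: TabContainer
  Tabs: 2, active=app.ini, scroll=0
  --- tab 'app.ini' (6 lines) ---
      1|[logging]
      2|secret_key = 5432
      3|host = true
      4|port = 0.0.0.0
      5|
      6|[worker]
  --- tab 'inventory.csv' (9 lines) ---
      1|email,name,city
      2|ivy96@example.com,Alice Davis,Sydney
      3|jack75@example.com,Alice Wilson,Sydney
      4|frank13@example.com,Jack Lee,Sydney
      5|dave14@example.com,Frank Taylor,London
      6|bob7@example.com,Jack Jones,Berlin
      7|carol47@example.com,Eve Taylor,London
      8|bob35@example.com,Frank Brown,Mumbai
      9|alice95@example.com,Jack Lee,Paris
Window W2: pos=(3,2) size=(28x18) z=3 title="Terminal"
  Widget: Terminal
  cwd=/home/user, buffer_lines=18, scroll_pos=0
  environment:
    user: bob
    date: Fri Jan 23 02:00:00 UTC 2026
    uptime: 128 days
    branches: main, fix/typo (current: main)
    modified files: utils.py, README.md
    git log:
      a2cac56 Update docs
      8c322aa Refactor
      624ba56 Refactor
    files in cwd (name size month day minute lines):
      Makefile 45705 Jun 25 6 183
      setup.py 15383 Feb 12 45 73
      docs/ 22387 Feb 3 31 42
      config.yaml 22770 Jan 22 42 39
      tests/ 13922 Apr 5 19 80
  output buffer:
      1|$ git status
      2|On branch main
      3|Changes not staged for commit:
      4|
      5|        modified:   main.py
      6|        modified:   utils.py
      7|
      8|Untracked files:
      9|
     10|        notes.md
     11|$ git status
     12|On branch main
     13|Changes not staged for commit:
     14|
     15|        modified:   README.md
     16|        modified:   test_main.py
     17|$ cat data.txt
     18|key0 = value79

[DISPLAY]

  ┃$ git status              ┃    
  ┃On branch main            ┃    
  ┃Changes not staged for com┃    
  ┃                          ┃    
  ┃        modified:   main.p┃    
  ┃        modified:   utils.┃    
  ┃                          ┃    
  ┃Untracked files:          ┃    
  ┃                          ┃    
  ┃        notes.md          ┃    
  ┃$ git status              ┃    
  ┃On branch main            ┃    
  ┃Changes not staged for com┃    
  ┃                          ┃    
━━┗━━━━━━━━━━━━━━━━━━━━━━━━━━┛━━━━
 TabContainer                     
──────────────────────────────────
[app.ini]│ inventory.csv          
──────────────────────────────────
[logging]                         
secret_key = 5432                 
host = true                       
port = 0.0.0.0                    


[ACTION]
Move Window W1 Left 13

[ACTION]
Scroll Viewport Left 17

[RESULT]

   ┃$ git status              ┃   
   ┃On branch main            ┃   
   ┃Changes not staged for com┃   
   ┃                          ┃   
   ┃        modified:   main.p┃   
   ┃        modified:   utils.┃   
   ┃                          ┃   
   ┃Untracked files:          ┃   
   ┃                          ┃   
   ┃        notes.md          ┃   
   ┃$ git status              ┃   
   ┃On branch main            ┃   
   ┃Changes not staged for com┃   
   ┃                          ┃   
┏━━┗━━━━━━━━━━━━━━━━━━━━━━━━━━┛━━━
┃ TabContainer                    
┠─────────────────────────────────
┃[app.ini]│ inventory.csv         
┃─────────────────────────────────
┃[logging]                        
┃secret_key = 5432                
┃host = true                      
┃port = 0.0.0.0                   


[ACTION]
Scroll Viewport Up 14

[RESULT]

                                  
                                  
   ┏━━━━━━━━━━━━━━━━━━━━━━━━━━┓   
   ┃ Terminal                 ┃   
   ┠──────────────────────────┨   
   ┃$ git status              ┃   
   ┃On branch main            ┃   
   ┃Changes not staged for com┃   
   ┃                          ┃   
   ┃        modified:   main.p┃   
   ┃        modified:   utils.┃   
   ┃                          ┃   
   ┃Untracked files:          ┃   
   ┃                          ┃   
   ┃        notes.md          ┃   
   ┃$ git status              ┃   
   ┃On branch main            ┃   
   ┃Changes not staged for com┃   
   ┃                          ┃   
┏━━┗━━━━━━━━━━━━━━━━━━━━━━━━━━┛━━━
┃ TabContainer                    
┠─────────────────────────────────
┃[app.ini]│ inventory.csv         


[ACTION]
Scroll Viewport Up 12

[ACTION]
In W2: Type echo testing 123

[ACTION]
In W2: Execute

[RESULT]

                                  
                                  
   ┏━━━━━━━━━━━━━━━━━━━━━━━━━━┓   
   ┃ Terminal                 ┃   
   ┠──────────────────────────┨   
   ┃Untracked files:          ┃   
   ┃                          ┃   
   ┃        notes.md          ┃   
   ┃$ git status              ┃   
   ┃On branch main            ┃   
   ┃Changes not staged for com┃   
   ┃                          ┃   
   ┃        modified:   README┃   
   ┃        modified:   test_m┃   
   ┃$ cat data.txt            ┃   
   ┃key0 = value79            ┃   
   ┃$ echo testing 123        ┃   
   ┃testing 123               ┃   
   ┃$ █                       ┃   
┏━━┗━━━━━━━━━━━━━━━━━━━━━━━━━━┛━━━
┃ TabContainer                    
┠─────────────────────────────────
┃[app.ini]│ inventory.csv         
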